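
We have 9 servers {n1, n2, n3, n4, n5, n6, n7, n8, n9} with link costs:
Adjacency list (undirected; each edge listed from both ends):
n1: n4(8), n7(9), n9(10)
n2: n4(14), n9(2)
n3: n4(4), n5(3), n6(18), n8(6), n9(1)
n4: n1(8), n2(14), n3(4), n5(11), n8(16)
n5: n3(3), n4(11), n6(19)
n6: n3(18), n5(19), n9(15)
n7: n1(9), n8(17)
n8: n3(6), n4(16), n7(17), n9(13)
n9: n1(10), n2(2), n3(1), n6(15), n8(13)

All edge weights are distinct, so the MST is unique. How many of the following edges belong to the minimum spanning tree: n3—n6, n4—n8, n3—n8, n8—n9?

Kruskal's algorithm — process edges by increasing weight (ties by edge label):
n3—n9 (1): add — endpoints in different components.
n2—n9 (2): add — endpoints in different components.
n3—n5 (3): add — endpoints in different components.
n3—n4 (4): add — endpoints in different components.
n3—n8 (6): add — endpoints in different components.
n1—n4 (8): add — endpoints in different components.
n1—n7 (9): add — endpoints in different components.
n1—n9 (10): skip — n9 and n1 already connected.
n4—n5 (11): skip — n4 and n5 already connected.
n8—n9 (13): skip — n9 and n8 already connected.
n2—n4 (14): skip — n4 and n2 already connected.
n6—n9 (15): add — endpoints in different components.
MST edge set: {n3—n9, n2—n9, n3—n5, n3—n4, n3—n8, n1—n4, n1—n7, n6—n9}.
Of the listed edges, {n3—n8} are in the MST → 1.

1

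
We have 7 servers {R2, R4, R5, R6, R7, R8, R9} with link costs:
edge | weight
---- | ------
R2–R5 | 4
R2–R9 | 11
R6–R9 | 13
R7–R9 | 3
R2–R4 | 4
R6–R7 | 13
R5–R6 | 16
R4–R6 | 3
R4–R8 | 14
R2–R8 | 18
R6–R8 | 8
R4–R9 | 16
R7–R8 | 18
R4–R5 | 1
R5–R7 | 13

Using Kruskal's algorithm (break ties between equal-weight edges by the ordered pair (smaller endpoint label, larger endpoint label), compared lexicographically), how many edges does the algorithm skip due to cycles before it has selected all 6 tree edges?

1

Kruskal's algorithm — process edges by increasing weight (ties by edge label):
R4–R5 (1): add. Components now {R6} {R4,R5} {R2} {R7} {R8} {R9}
R4–R6 (3): add. Components now {R4,R5,R6} {R2} {R7} {R8} {R9}
R7–R9 (3): add. Components now {R4,R5,R6} {R2} {R7,R9} {R8}
R2–R4 (4): add. Components now {R2,R4,R5,R6} {R7,R9} {R8}
R2–R5 (4): skip — R5 and R2 already connected.
R6–R8 (8): add. Components now {R2,R4,R5,R6,R8} {R7,R9}
R2–R9 (11): add. Components now {R2,R4,R5,R6,R7,R8,R9}
Edges rejected before the tree was complete: 1.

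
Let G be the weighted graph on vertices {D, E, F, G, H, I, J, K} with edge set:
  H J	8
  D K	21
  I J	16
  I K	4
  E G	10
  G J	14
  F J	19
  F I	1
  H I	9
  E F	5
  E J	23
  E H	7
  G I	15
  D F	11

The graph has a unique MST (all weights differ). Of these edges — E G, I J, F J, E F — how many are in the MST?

Sort edges by weight, then run Kruskal:
F I (1): add — endpoints in different components.
I K (4): add — endpoints in different components.
E F (5): add — endpoints in different components.
E H (7): add — endpoints in different components.
H J (8): add — endpoints in different components.
H I (9): skip — H and I already connected.
E G (10): add — endpoints in different components.
D F (11): add — endpoints in different components.
MST edge set: {F I, I K, E F, E H, H J, E G, D F}.
Of the listed edges, {E G, E F} are in the MST → 2.

2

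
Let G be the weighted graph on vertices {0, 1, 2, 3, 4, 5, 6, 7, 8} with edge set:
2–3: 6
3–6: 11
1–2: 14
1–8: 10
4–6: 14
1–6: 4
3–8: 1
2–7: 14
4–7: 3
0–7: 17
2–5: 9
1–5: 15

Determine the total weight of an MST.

64

Prim, starting at 2.
Step 1: cheapest edge leaving the tree is 2–3 (6); add 3.
Step 2: cheapest edge leaving the tree is 3–8 (1); add 8.
Step 3: cheapest edge leaving the tree is 2–5 (9); add 5.
Step 4: cheapest edge leaving the tree is 1–8 (10); add 1.
Step 5: cheapest edge leaving the tree is 1–6 (4); add 6.
Step 6: cheapest edge leaving the tree is 4–6 (14); add 4.
Step 7: cheapest edge leaving the tree is 4–7 (3); add 7.
Step 8: cheapest edge leaving the tree is 0–7 (17); add 0.
MST edges: 2–3, 3–8, 2–5, 1–8, 1–6, 4–6, 4–7, 0–7; total weight 6+1+9+10+4+14+3+17 = 64.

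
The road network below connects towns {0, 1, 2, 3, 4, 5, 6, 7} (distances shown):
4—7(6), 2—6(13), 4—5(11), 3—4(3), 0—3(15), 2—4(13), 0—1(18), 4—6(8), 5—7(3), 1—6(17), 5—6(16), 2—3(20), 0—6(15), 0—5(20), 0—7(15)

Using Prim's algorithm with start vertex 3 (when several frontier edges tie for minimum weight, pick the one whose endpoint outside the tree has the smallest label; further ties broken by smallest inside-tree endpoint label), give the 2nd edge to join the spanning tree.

4-7

Grow the tree from 3 using Prim:
Step 1: cheapest edge leaving the tree is 3—4 (3); add 4.
Step 2: cheapest edge leaving the tree is 4—7 (6); add 7.
Step 3: cheapest edge leaving the tree is 5—7 (3); add 5.
Step 4: cheapest edge leaving the tree is 4—6 (8); add 6.
Step 5: cheapest edge leaving the tree is 2—4 (13); add 2.
Step 6: cheapest edge leaving the tree is 0—3 (15); add 0.
Step 7: cheapest edge leaving the tree is 1—6 (17); add 1.
The 2nd edge added is 4—7.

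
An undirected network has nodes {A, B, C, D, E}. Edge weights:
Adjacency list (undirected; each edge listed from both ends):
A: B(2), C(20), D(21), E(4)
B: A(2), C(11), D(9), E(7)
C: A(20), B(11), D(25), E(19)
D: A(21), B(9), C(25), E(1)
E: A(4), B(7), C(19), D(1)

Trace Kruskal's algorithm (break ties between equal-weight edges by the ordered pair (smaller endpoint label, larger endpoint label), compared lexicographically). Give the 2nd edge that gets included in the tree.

A-B

Kruskal: consider edges lightest-first.
D E (1): add — endpoints in different components.
A B (2): add — endpoints in different components.
A E (4): add — endpoints in different components.
B E (7): skip — B and E already connected.
B D (9): skip — B and D already connected.
B C (11): add — endpoints in different components.
The 2nd edge added is A B.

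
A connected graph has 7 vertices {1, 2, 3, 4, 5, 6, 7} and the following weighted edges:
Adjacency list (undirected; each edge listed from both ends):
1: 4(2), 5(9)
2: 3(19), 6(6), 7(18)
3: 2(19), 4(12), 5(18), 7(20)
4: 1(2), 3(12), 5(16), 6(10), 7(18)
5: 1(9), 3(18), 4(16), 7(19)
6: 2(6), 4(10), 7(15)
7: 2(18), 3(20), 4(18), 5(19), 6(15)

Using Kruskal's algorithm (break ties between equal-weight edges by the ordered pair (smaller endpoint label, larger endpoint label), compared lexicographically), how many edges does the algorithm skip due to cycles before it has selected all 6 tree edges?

0

Sort edges by weight, then run Kruskal:
1—4 (2): add. Components now {1,4} {2} {3} {5} {6} {7}
2—6 (6): add. Components now {1,4} {2,6} {3} {5} {7}
1—5 (9): add. Components now {1,4,5} {2,6} {3} {7}
4—6 (10): add. Components now {1,2,4,5,6} {3} {7}
3—4 (12): add. Components now {1,2,3,4,5,6} {7}
6—7 (15): add. Components now {1,2,3,4,5,6,7}
Edges rejected before the tree was complete: 0.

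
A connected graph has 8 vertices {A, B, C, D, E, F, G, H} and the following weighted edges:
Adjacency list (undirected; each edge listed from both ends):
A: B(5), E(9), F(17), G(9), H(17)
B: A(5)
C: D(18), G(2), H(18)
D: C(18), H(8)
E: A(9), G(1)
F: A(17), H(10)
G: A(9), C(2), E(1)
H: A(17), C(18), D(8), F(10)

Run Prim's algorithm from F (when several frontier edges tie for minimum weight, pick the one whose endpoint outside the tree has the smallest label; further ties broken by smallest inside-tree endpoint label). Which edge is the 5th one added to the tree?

A-E

Prim's algorithm from F:
Step 1: cheapest edge leaving the tree is F–H (10); add H.
Step 2: cheapest edge leaving the tree is D–H (8); add D.
Step 3: cheapest edge leaving the tree is A–F (17); add A.
Step 4: cheapest edge leaving the tree is A–B (5); add B.
Step 5: cheapest edge leaving the tree is A–E (9); add E.
Step 6: cheapest edge leaving the tree is E–G (1); add G.
Step 7: cheapest edge leaving the tree is C–G (2); add C.
The 5th edge added is A–E.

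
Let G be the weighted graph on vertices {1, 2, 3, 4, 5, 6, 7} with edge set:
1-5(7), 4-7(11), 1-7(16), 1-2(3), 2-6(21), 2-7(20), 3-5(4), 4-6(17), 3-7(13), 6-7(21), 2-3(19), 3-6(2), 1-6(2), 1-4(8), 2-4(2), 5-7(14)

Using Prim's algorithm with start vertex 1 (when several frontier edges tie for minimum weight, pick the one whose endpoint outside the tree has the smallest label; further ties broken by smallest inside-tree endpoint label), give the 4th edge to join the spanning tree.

Prim's algorithm from 1:
Step 1: cheapest edge leaving the tree is 1-6 (2); add 6.
Step 2: cheapest edge leaving the tree is 3-6 (2); add 3.
Step 3: cheapest edge leaving the tree is 1-2 (3); add 2.
Step 4: cheapest edge leaving the tree is 2-4 (2); add 4.
Step 5: cheapest edge leaving the tree is 3-5 (4); add 5.
Step 6: cheapest edge leaving the tree is 4-7 (11); add 7.
The 4th edge added is 2-4.

2-4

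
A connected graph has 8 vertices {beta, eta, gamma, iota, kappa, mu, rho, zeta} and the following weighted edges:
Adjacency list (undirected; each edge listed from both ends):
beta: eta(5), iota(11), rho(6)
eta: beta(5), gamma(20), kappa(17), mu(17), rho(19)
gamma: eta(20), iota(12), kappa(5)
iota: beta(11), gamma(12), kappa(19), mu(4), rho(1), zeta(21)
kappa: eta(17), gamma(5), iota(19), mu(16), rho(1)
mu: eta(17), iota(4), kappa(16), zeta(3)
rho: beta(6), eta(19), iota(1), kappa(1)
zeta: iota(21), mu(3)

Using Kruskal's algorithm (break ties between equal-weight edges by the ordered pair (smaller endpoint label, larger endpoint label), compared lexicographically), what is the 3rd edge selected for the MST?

Kruskal's algorithm — process edges by increasing weight (ties by edge label):
iota-rho (1): add — endpoints in different components.
kappa-rho (1): add — endpoints in different components.
mu-zeta (3): add — endpoints in different components.
iota-mu (4): add — endpoints in different components.
beta-eta (5): add — endpoints in different components.
gamma-kappa (5): add — endpoints in different components.
beta-rho (6): add — endpoints in different components.
The 3rd edge added is mu-zeta.

mu-zeta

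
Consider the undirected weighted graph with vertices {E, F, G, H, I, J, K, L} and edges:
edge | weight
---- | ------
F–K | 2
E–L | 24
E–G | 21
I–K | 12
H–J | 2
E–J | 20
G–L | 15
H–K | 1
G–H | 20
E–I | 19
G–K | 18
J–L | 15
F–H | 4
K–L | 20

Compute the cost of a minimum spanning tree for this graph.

Grow the tree from G using Prim:
Step 1: cheapest edge leaving the tree is G–L (15); add L.
Step 2: cheapest edge leaving the tree is J–L (15); add J.
Step 3: cheapest edge leaving the tree is H–J (2); add H.
Step 4: cheapest edge leaving the tree is H–K (1); add K.
Step 5: cheapest edge leaving the tree is F–K (2); add F.
Step 6: cheapest edge leaving the tree is I–K (12); add I.
Step 7: cheapest edge leaving the tree is E–I (19); add E.
MST edges: G–L, J–L, H–J, H–K, F–K, I–K, E–I; total weight 15+15+2+1+2+12+19 = 66.

66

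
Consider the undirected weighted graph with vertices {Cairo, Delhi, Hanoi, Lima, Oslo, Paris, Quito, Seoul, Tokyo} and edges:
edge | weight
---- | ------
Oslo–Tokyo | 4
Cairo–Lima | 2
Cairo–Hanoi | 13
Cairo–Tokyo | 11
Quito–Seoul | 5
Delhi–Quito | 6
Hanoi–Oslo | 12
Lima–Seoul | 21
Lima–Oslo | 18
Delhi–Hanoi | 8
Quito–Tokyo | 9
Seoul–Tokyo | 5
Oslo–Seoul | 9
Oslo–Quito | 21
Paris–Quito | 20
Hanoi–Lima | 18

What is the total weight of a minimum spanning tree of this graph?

Grow the tree from Cairo using Prim:
Step 1: cheapest edge leaving the tree is Cairo–Lima (2); add Lima.
Step 2: cheapest edge leaving the tree is Cairo–Tokyo (11); add Tokyo.
Step 3: cheapest edge leaving the tree is Oslo–Tokyo (4); add Oslo.
Step 4: cheapest edge leaving the tree is Seoul–Tokyo (5); add Seoul.
Step 5: cheapest edge leaving the tree is Quito–Seoul (5); add Quito.
Step 6: cheapest edge leaving the tree is Delhi–Quito (6); add Delhi.
Step 7: cheapest edge leaving the tree is Delhi–Hanoi (8); add Hanoi.
Step 8: cheapest edge leaving the tree is Paris–Quito (20); add Paris.
MST edges: Cairo–Lima, Cairo–Tokyo, Oslo–Tokyo, Seoul–Tokyo, Quito–Seoul, Delhi–Quito, Delhi–Hanoi, Paris–Quito; total weight 2+11+4+5+5+6+8+20 = 61.

61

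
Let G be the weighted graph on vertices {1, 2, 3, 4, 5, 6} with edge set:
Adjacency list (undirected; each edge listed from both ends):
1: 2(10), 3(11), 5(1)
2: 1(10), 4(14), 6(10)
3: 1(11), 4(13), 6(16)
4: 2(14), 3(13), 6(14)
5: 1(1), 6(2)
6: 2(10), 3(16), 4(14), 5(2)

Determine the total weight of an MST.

Kruskal: consider edges lightest-first.
1–5 (1): add. Components now {1,5} {2} {3} {4} {6}
5–6 (2): add. Components now {1,5,6} {2} {3} {4}
1–2 (10): add. Components now {1,2,5,6} {3} {4}
2–6 (10): skip — 2 and 6 already connected.
1–3 (11): add. Components now {1,2,3,5,6} {4}
3–4 (13): add. Components now {1,2,3,4,5,6}
MST edges: 1–5, 5–6, 1–2, 1–3, 3–4; total weight 1+2+10+11+13 = 37.

37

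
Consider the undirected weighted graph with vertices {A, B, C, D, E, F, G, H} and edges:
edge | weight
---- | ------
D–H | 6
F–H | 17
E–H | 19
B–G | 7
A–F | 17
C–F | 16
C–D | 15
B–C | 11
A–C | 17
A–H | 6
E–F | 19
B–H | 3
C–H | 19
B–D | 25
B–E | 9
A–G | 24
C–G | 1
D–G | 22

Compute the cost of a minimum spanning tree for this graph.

48

Prim's algorithm from C:
Step 1: cheapest edge leaving the tree is C–G (1); add G.
Step 2: cheapest edge leaving the tree is B–G (7); add B.
Step 3: cheapest edge leaving the tree is B–H (3); add H.
Step 4: cheapest edge leaving the tree is A–H (6); add A.
Step 5: cheapest edge leaving the tree is D–H (6); add D.
Step 6: cheapest edge leaving the tree is B–E (9); add E.
Step 7: cheapest edge leaving the tree is C–F (16); add F.
MST edges: C–G, B–G, B–H, A–H, D–H, B–E, C–F; total weight 1+7+3+6+6+9+16 = 48.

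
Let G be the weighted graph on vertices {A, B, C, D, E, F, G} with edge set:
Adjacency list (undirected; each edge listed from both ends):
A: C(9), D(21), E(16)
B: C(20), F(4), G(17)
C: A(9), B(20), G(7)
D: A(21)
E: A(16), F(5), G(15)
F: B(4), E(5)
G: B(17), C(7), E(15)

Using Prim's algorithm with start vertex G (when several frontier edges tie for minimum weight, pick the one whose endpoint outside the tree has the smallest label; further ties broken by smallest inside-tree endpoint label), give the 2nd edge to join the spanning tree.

A-C

Grow the tree from G using Prim:
Step 1: frontier [C—G 7, E—G 15, B—G 17] → take C—G (7); add C.
Step 2: frontier [A—C 9, B—C 20, E—G 15, B—G 17] → take A—C (9); add A.
Step 3: frontier [A—E 16, A—D 21, B—C 20, E—G 15, B—G 17] → take E—G (15); add E.
Step 4: frontier [A—D 21, B—C 20, E—F 5, B—G 17] → take E—F (5); add F.
Step 5: frontier [A—D 21, B—C 20, B—F 4, B—G 17] → take B—F (4); add B.
Step 6: frontier [A—D 21] → take A—D (21); add D.
The 2nd edge added is A—C.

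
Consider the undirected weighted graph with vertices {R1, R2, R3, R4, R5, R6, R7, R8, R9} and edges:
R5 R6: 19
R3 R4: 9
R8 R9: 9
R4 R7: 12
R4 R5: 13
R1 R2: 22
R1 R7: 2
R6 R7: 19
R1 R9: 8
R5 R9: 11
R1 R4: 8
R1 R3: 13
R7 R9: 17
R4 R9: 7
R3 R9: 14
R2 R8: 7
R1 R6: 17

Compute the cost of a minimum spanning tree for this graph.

70

Kruskal's algorithm — process edges by increasing weight (ties by edge label):
R1 R7 (2): add — endpoints in different components.
R2 R8 (7): add — endpoints in different components.
R4 R9 (7): add — endpoints in different components.
R1 R4 (8): add — endpoints in different components.
R1 R9 (8): skip — R1 and R9 already connected.
R3 R4 (9): add — endpoints in different components.
R8 R9 (9): add — endpoints in different components.
R5 R9 (11): add — endpoints in different components.
R4 R7 (12): skip — R4 and R7 already connected.
R1 R3 (13): skip — R3 and R1 already connected.
R4 R5 (13): skip — R5 and R4 already connected.
R3 R9 (14): skip — R3 and R9 already connected.
R1 R6 (17): add — endpoints in different components.
MST edges: R1 R7, R2 R8, R4 R9, R1 R4, R3 R4, R8 R9, R5 R9, R1 R6; total weight 2+7+7+8+9+9+11+17 = 70.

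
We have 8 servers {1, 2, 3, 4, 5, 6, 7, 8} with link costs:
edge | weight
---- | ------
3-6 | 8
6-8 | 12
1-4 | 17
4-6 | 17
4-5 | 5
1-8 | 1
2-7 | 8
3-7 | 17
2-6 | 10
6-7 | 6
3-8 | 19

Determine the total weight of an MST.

57

Prim's algorithm from 4:
Step 1: frontier [4-5 5, 1-4 17, 4-6 17] → take 4-5 (5); add 5.
Step 2: frontier [1-4 17, 4-6 17] → take 1-4 (17); add 1.
Step 3: frontier [1-8 1, 4-6 17] → take 1-8 (1); add 8.
Step 4: frontier [4-6 17, 6-8 12, 3-8 19] → take 6-8 (12); add 6.
Step 5: frontier [6-7 6, 3-6 8, 2-6 10, 3-8 19] → take 6-7 (6); add 7.
Step 6: frontier [3-6 8, 2-6 10, 2-7 8, 3-7 17, 3-8 19] → take 2-7 (8); add 2.
Step 7: frontier [3-6 8, 3-7 17, 3-8 19] → take 3-6 (8); add 3.
MST edges: 4-5, 1-4, 1-8, 6-8, 6-7, 2-7, 3-6; total weight 5+17+1+12+6+8+8 = 57.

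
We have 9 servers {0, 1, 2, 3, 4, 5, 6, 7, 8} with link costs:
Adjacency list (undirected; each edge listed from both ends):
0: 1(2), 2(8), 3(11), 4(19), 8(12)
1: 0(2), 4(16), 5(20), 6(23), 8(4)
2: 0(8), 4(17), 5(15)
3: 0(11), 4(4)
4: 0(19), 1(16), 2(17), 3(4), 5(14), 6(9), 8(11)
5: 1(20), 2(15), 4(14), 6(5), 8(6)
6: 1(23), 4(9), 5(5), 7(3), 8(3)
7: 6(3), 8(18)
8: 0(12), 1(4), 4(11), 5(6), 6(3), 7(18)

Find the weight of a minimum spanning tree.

38

Prim's algorithm from 6:
Step 1: cheapest edge leaving the tree is 6 7 (3); add 7.
Step 2: cheapest edge leaving the tree is 6 8 (3); add 8.
Step 3: cheapest edge leaving the tree is 1 8 (4); add 1.
Step 4: cheapest edge leaving the tree is 0 1 (2); add 0.
Step 5: cheapest edge leaving the tree is 5 6 (5); add 5.
Step 6: cheapest edge leaving the tree is 0 2 (8); add 2.
Step 7: cheapest edge leaving the tree is 4 6 (9); add 4.
Step 8: cheapest edge leaving the tree is 3 4 (4); add 3.
MST edges: 6 7, 6 8, 1 8, 0 1, 5 6, 0 2, 4 6, 3 4; total weight 3+3+4+2+5+8+9+4 = 38.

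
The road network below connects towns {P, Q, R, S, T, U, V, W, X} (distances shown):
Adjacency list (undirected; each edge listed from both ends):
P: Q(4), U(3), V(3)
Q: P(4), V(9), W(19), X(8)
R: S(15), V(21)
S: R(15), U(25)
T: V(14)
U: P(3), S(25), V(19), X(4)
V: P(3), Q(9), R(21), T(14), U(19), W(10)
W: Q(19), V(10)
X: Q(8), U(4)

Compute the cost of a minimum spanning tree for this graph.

74

Kruskal: consider edges lightest-first.
P–U (3): add — endpoints in different components.
P–V (3): add — endpoints in different components.
P–Q (4): add — endpoints in different components.
U–X (4): add — endpoints in different components.
Q–X (8): skip — Q and X already connected.
Q–V (9): skip — Q and V already connected.
V–W (10): add — endpoints in different components.
T–V (14): add — endpoints in different components.
R–S (15): add — endpoints in different components.
Q–W (19): skip — Q and W already connected.
U–V (19): skip — V and U already connected.
R–V (21): add — endpoints in different components.
MST edges: P–U, P–V, P–Q, U–X, V–W, T–V, R–S, R–V; total weight 3+3+4+4+10+14+15+21 = 74.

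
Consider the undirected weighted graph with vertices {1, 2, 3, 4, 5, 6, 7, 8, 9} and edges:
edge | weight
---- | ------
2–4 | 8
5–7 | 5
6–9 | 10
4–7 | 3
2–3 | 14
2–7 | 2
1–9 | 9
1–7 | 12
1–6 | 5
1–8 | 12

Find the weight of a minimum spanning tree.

62

Prim's algorithm from 4:
Step 1: cheapest edge leaving the tree is 4–7 (3); add 7.
Step 2: cheapest edge leaving the tree is 2–7 (2); add 2.
Step 3: cheapest edge leaving the tree is 5–7 (5); add 5.
Step 4: cheapest edge leaving the tree is 1–7 (12); add 1.
Step 5: cheapest edge leaving the tree is 1–6 (5); add 6.
Step 6: cheapest edge leaving the tree is 1–9 (9); add 9.
Step 7: cheapest edge leaving the tree is 1–8 (12); add 8.
Step 8: cheapest edge leaving the tree is 2–3 (14); add 3.
MST edges: 4–7, 2–7, 5–7, 1–7, 1–6, 1–9, 1–8, 2–3; total weight 3+2+5+12+5+9+12+14 = 62.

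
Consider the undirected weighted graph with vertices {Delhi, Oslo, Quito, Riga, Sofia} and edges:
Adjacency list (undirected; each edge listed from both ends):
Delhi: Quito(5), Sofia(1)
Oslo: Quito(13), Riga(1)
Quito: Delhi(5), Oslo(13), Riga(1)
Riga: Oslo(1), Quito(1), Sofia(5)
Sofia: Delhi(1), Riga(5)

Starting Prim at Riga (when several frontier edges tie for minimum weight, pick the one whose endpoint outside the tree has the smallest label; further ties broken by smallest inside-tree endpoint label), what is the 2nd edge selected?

Quito-Riga

Grow the tree from Riga using Prim:
Step 1: frontier [Oslo Riga 1, Quito Riga 1, Riga Sofia 5] → take Oslo Riga (1); add Oslo.
Step 2: frontier [Oslo Quito 13, Quito Riga 1, Riga Sofia 5] → take Quito Riga (1); add Quito.
Step 3: frontier [Delhi Quito 5, Riga Sofia 5] → take Delhi Quito (5); add Delhi.
Step 4: frontier [Delhi Sofia 1, Riga Sofia 5] → take Delhi Sofia (1); add Sofia.
The 2nd edge added is Quito Riga.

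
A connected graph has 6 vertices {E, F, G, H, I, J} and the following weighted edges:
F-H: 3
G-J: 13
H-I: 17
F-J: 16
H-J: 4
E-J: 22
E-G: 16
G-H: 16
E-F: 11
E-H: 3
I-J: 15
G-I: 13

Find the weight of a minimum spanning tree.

36

Prim, starting at H.
Step 1: cheapest edge leaving the tree is E-H (3); add E.
Step 2: cheapest edge leaving the tree is F-H (3); add F.
Step 3: cheapest edge leaving the tree is H-J (4); add J.
Step 4: cheapest edge leaving the tree is G-J (13); add G.
Step 5: cheapest edge leaving the tree is G-I (13); add I.
MST edges: E-H, F-H, H-J, G-J, G-I; total weight 3+3+4+13+13 = 36.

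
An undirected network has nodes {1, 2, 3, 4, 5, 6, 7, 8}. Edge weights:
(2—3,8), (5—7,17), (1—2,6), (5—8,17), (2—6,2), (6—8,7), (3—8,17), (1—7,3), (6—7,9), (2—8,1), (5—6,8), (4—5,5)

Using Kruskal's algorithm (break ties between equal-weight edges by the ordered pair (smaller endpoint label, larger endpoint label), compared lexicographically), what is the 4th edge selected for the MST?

Kruskal's algorithm — process edges by increasing weight (ties by edge label):
2—8 (1): add — endpoints in different components.
2—6 (2): add — endpoints in different components.
1—7 (3): add — endpoints in different components.
4—5 (5): add — endpoints in different components.
1—2 (6): add — endpoints in different components.
6—8 (7): skip — 6 and 8 already connected.
2—3 (8): add — endpoints in different components.
5—6 (8): add — endpoints in different components.
The 4th edge added is 4—5.

4-5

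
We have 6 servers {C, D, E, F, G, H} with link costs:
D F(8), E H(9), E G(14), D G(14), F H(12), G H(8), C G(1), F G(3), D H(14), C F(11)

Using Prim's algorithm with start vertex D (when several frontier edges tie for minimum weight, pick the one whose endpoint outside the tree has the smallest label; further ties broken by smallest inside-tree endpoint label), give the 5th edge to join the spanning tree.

E-H

Grow the tree from D using Prim:
Step 1: frontier [D F 8, D G 14, D H 14] → take D F (8); add F.
Step 2: frontier [D G 14, D H 14, F G 3, C F 11, F H 12] → take F G (3); add G.
Step 3: frontier [D H 14, C F 11, F H 12, C G 1, G H 8, E G 14] → take C G (1); add C.
Step 4: frontier [D H 14, F H 12, G H 8, E G 14] → take G H (8); add H.
Step 5: frontier [E G 14, E H 9] → take E H (9); add E.
The 5th edge added is E H.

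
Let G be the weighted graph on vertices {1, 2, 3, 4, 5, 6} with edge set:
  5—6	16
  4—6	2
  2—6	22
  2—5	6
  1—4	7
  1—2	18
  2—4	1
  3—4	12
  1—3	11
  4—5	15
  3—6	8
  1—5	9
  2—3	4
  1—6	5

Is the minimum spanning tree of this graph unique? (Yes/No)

Sort edges by weight, then run Kruskal:
2—4 (1): add. Components now {1} {2,4} {3} {5} {6}
4—6 (2): add. Components now {1} {2,4,6} {3} {5}
2—3 (4): add. Components now {1} {2,3,4,6} {5}
1—6 (5): add. Components now {1,2,3,4,6} {5}
2—5 (6): add. Components now {1,2,3,4,5,6}
Every non-tree edge has weight strictly greater than the heaviest edge on the tree path between its endpoints, so the MST is unique.

Yes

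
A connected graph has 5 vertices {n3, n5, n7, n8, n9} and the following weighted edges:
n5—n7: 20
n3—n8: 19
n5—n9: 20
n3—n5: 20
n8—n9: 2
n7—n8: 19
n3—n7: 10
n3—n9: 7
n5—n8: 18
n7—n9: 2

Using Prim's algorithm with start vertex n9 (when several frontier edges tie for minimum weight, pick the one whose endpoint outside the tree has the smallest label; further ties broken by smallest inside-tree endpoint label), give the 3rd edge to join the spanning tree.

Grow the tree from n9 using Prim:
Step 1: frontier [n7—n9 2, n8—n9 2, n3—n9 7, n5—n9 20] → take n7—n9 (2); add n7.
Step 2: frontier [n3—n7 10, n7—n8 19, n5—n7 20, n8—n9 2, n3—n9 7, n5—n9 20] → take n8—n9 (2); add n8.
Step 3: frontier [n3—n7 10, n5—n7 20, n5—n8 18, n3—n8 19, n3—n9 7, n5—n9 20] → take n3—n9 (7); add n3.
Step 4: frontier [n3—n5 20, n5—n7 20, n5—n8 18, n5—n9 20] → take n5—n8 (18); add n5.
The 3rd edge added is n3—n9.

n3-n9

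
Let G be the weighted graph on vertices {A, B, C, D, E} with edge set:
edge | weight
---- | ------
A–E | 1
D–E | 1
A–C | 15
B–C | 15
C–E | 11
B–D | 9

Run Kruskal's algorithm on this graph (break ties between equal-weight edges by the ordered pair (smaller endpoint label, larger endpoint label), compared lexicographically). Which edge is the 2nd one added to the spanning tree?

D-E

Sort edges by weight, then run Kruskal:
A–E (1): add — endpoints in different components.
D–E (1): add — endpoints in different components.
B–D (9): add — endpoints in different components.
C–E (11): add — endpoints in different components.
The 2nd edge added is D–E.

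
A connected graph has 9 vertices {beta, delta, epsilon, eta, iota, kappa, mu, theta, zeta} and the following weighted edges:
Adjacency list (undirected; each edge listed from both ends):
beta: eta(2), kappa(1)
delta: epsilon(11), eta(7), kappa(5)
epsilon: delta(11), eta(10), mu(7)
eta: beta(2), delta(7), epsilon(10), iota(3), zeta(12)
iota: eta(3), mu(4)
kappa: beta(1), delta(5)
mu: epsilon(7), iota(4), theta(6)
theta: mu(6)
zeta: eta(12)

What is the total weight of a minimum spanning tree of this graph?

40

Sort edges by weight, then run Kruskal:
beta-kappa (1): add — endpoints in different components.
beta-eta (2): add — endpoints in different components.
eta-iota (3): add — endpoints in different components.
iota-mu (4): add — endpoints in different components.
delta-kappa (5): add — endpoints in different components.
mu-theta (6): add — endpoints in different components.
delta-eta (7): skip — delta and eta already connected.
epsilon-mu (7): add — endpoints in different components.
epsilon-eta (10): skip — eta and epsilon already connected.
delta-epsilon (11): skip — delta and epsilon already connected.
eta-zeta (12): add — endpoints in different components.
MST edges: beta-kappa, beta-eta, eta-iota, iota-mu, delta-kappa, mu-theta, epsilon-mu, eta-zeta; total weight 1+2+3+4+5+6+7+12 = 40.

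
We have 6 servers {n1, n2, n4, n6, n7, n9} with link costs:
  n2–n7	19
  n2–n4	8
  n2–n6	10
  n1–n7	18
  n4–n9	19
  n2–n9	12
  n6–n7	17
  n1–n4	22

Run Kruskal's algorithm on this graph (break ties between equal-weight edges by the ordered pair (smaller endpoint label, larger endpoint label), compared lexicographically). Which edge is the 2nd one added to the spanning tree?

n2-n6

Sort edges by weight, then run Kruskal:
n2–n4 (8): add. Components now {n1} {n2,n4} {n6} {n9} {n7}
n2–n6 (10): add. Components now {n1} {n2,n4,n6} {n9} {n7}
n2–n9 (12): add. Components now {n1} {n2,n4,n6,n9} {n7}
n6–n7 (17): add. Components now {n1} {n2,n4,n6,n7,n9}
n1–n7 (18): add. Components now {n1,n2,n4,n6,n7,n9}
The 2nd edge added is n2–n6.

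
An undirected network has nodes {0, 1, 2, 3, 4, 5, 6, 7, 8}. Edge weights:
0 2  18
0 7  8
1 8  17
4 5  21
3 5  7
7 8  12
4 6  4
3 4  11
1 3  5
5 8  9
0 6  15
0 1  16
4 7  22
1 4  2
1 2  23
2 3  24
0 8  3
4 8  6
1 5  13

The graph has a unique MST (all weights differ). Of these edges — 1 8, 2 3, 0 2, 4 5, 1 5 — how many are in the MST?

Sort edges by weight, then run Kruskal:
1 4 (2): add — endpoints in different components.
0 8 (3): add — endpoints in different components.
4 6 (4): add — endpoints in different components.
1 3 (5): add — endpoints in different components.
4 8 (6): add — endpoints in different components.
3 5 (7): add — endpoints in different components.
0 7 (8): add — endpoints in different components.
5 8 (9): skip — 5 and 8 already connected.
3 4 (11): skip — 3 and 4 already connected.
7 8 (12): skip — 7 and 8 already connected.
1 5 (13): skip — 1 and 5 already connected.
0 6 (15): skip — 0 and 6 already connected.
0 1 (16): skip — 0 and 1 already connected.
1 8 (17): skip — 1 and 8 already connected.
0 2 (18): add — endpoints in different components.
MST edge set: {1 4, 0 8, 4 6, 1 3, 4 8, 3 5, 0 7, 0 2}.
Of the listed edges, {0 2} are in the MST → 1.

1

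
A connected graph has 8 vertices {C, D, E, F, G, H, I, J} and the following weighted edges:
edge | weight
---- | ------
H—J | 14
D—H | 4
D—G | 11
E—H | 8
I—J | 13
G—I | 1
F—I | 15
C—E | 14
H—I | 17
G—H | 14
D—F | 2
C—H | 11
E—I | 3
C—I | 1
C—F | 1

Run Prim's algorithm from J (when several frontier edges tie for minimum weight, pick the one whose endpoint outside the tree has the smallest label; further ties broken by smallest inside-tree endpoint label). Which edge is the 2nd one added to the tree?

Prim, starting at J.
Step 1: cheapest edge leaving the tree is I—J (13); add I.
Step 2: cheapest edge leaving the tree is C—I (1); add C.
Step 3: cheapest edge leaving the tree is C—F (1); add F.
Step 4: cheapest edge leaving the tree is G—I (1); add G.
Step 5: cheapest edge leaving the tree is D—F (2); add D.
Step 6: cheapest edge leaving the tree is E—I (3); add E.
Step 7: cheapest edge leaving the tree is D—H (4); add H.
The 2nd edge added is C—I.

C-I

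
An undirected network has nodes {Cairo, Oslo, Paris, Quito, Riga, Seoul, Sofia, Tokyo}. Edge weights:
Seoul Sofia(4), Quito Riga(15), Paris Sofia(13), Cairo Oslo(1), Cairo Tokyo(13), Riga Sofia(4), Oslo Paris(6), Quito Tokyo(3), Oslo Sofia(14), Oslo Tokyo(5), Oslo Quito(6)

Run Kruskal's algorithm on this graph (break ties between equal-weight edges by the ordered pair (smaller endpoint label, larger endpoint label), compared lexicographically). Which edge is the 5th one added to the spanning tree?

Oslo-Tokyo

Kruskal: consider edges lightest-first.
Cairo Oslo (1): add — endpoints in different components.
Quito Tokyo (3): add — endpoints in different components.
Riga Sofia (4): add — endpoints in different components.
Seoul Sofia (4): add — endpoints in different components.
Oslo Tokyo (5): add — endpoints in different components.
Oslo Paris (6): add — endpoints in different components.
Oslo Quito (6): skip — Quito and Oslo already connected.
Cairo Tokyo (13): skip — Cairo and Tokyo already connected.
Paris Sofia (13): add — endpoints in different components.
The 5th edge added is Oslo Tokyo.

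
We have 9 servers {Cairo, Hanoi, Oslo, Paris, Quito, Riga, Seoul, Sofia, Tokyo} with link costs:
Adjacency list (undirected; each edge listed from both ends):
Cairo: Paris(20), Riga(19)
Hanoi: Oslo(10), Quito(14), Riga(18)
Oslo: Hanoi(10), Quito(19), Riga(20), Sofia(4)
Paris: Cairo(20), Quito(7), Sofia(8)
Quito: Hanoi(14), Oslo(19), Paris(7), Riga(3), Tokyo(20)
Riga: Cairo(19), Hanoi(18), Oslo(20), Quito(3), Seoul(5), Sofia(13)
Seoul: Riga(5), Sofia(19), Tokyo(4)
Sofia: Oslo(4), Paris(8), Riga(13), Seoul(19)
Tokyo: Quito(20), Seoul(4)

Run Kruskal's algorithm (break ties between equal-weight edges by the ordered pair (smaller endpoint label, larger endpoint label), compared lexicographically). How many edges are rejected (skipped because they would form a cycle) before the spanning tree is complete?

Kruskal: consider edges lightest-first.
Quito Riga (3): add — endpoints in different components.
Oslo Sofia (4): add — endpoints in different components.
Seoul Tokyo (4): add — endpoints in different components.
Riga Seoul (5): add — endpoints in different components.
Paris Quito (7): add — endpoints in different components.
Paris Sofia (8): add — endpoints in different components.
Hanoi Oslo (10): add — endpoints in different components.
Riga Sofia (13): skip — Riga and Sofia already connected.
Hanoi Quito (14): skip — Quito and Hanoi already connected.
Hanoi Riga (18): skip — Riga and Hanoi already connected.
Cairo Riga (19): add — endpoints in different components.
Edges rejected before the tree was complete: 3.

3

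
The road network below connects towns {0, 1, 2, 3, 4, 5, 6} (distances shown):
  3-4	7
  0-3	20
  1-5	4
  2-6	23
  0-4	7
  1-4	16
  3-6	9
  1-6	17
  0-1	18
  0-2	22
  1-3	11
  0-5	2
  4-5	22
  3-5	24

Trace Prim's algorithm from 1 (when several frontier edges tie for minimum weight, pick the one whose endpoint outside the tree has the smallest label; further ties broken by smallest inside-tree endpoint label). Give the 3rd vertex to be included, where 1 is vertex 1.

0

Grow the tree from 1 using Prim:
Step 1: cheapest edge leaving the tree is 1-5 (4); add 5.
Step 2: cheapest edge leaving the tree is 0-5 (2); add 0.
Step 3: cheapest edge leaving the tree is 0-4 (7); add 4.
Step 4: cheapest edge leaving the tree is 3-4 (7); add 3.
Step 5: cheapest edge leaving the tree is 3-6 (9); add 6.
Step 6: cheapest edge leaving the tree is 0-2 (22); add 2.
Vertex order: 1, 5, 0, 4, 3, 6, 2. The 3rd vertex is 0.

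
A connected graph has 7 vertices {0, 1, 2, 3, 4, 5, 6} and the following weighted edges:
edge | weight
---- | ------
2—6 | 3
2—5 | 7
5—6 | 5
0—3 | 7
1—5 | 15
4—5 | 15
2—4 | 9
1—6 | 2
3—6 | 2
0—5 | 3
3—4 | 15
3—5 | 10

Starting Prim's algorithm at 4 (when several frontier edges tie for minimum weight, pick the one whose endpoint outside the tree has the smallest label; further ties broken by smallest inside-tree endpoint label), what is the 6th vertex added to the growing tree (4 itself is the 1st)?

Prim's algorithm from 4:
Step 1: cheapest edge leaving the tree is 2—4 (9); add 2.
Step 2: cheapest edge leaving the tree is 2—6 (3); add 6.
Step 3: cheapest edge leaving the tree is 1—6 (2); add 1.
Step 4: cheapest edge leaving the tree is 3—6 (2); add 3.
Step 5: cheapest edge leaving the tree is 5—6 (5); add 5.
Step 6: cheapest edge leaving the tree is 0—5 (3); add 0.
Vertex order: 4, 2, 6, 1, 3, 5, 0. The 6th vertex is 5.

5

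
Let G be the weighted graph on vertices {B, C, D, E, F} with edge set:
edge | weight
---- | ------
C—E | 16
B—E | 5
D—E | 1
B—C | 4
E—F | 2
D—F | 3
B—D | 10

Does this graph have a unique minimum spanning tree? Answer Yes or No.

Sort edges by weight, then run Kruskal:
D—E (1): add. Components now {B} {C} {D,E} {F}
E—F (2): add. Components now {B} {C} {D,E,F}
D—F (3): skip — D and F already connected.
B—C (4): add. Components now {B,C} {D,E,F}
B—E (5): add. Components now {B,C,D,E,F}
Every non-tree edge has weight strictly greater than the heaviest edge on the tree path between its endpoints, so the MST is unique.

Yes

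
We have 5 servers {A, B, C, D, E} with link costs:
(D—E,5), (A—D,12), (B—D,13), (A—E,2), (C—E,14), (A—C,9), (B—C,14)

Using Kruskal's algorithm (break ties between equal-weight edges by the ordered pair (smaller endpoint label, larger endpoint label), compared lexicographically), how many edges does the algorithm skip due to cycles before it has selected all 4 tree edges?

Kruskal: consider edges lightest-first.
A—E (2): add — endpoints in different components.
D—E (5): add — endpoints in different components.
A—C (9): add — endpoints in different components.
A—D (12): skip — A and D already connected.
B—D (13): add — endpoints in different components.
Edges rejected before the tree was complete: 1.

1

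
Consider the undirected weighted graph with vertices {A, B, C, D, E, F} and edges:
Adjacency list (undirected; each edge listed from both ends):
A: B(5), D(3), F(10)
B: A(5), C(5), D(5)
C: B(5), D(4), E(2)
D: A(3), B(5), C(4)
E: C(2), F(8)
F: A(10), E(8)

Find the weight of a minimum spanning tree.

Sort edges by weight, then run Kruskal:
C-E (2): add — endpoints in different components.
A-D (3): add — endpoints in different components.
C-D (4): add — endpoints in different components.
A-B (5): add — endpoints in different components.
B-C (5): skip — B and C already connected.
B-D (5): skip — B and D already connected.
E-F (8): add — endpoints in different components.
MST edges: C-E, A-D, C-D, A-B, E-F; total weight 2+3+4+5+8 = 22.

22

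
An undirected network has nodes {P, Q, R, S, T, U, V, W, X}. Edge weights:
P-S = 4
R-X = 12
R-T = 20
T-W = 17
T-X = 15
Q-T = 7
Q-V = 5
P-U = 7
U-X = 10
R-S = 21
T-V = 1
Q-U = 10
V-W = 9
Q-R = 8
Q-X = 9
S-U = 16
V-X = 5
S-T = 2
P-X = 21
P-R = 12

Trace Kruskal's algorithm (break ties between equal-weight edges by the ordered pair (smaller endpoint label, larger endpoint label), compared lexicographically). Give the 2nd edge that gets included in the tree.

Sort edges by weight, then run Kruskal:
T-V (1): add — endpoints in different components.
S-T (2): add — endpoints in different components.
P-S (4): add — endpoints in different components.
Q-V (5): add — endpoints in different components.
V-X (5): add — endpoints in different components.
P-U (7): add — endpoints in different components.
Q-T (7): skip — T and Q already connected.
Q-R (8): add — endpoints in different components.
Q-X (9): skip — Q and X already connected.
V-W (9): add — endpoints in different components.
The 2nd edge added is S-T.

S-T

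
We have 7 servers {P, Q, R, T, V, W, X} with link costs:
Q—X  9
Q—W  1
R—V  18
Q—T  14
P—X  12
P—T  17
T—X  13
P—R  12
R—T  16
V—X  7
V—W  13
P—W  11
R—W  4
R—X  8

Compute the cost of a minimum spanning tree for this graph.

44

Prim's algorithm from P:
Step 1: cheapest edge leaving the tree is P—W (11); add W.
Step 2: cheapest edge leaving the tree is Q—W (1); add Q.
Step 3: cheapest edge leaving the tree is R—W (4); add R.
Step 4: cheapest edge leaving the tree is R—X (8); add X.
Step 5: cheapest edge leaving the tree is V—X (7); add V.
Step 6: cheapest edge leaving the tree is T—X (13); add T.
MST edges: P—W, Q—W, R—W, R—X, V—X, T—X; total weight 11+1+4+8+7+13 = 44.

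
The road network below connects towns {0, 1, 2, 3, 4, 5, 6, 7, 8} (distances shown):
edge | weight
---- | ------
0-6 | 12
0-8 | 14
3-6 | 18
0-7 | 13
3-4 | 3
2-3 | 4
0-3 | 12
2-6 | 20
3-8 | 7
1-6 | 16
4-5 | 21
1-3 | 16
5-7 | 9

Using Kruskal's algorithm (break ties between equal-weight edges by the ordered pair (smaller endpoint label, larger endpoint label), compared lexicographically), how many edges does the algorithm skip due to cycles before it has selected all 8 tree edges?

1

Kruskal: consider edges lightest-first.
3-4 (3): add — endpoints in different components.
2-3 (4): add — endpoints in different components.
3-8 (7): add — endpoints in different components.
5-7 (9): add — endpoints in different components.
0-3 (12): add — endpoints in different components.
0-6 (12): add — endpoints in different components.
0-7 (13): add — endpoints in different components.
0-8 (14): skip — 0 and 8 already connected.
1-3 (16): add — endpoints in different components.
Edges rejected before the tree was complete: 1.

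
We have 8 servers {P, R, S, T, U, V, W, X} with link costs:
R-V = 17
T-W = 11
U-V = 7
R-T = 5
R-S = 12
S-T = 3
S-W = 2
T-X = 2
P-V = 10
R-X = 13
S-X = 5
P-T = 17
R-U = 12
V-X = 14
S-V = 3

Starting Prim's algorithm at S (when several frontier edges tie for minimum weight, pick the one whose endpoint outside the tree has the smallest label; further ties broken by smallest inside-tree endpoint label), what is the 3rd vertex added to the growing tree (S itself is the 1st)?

Prim's algorithm from S:
Step 1: cheapest edge leaving the tree is S-W (2); add W.
Step 2: cheapest edge leaving the tree is S-T (3); add T.
Step 3: cheapest edge leaving the tree is T-X (2); add X.
Step 4: cheapest edge leaving the tree is S-V (3); add V.
Step 5: cheapest edge leaving the tree is R-T (5); add R.
Step 6: cheapest edge leaving the tree is U-V (7); add U.
Step 7: cheapest edge leaving the tree is P-V (10); add P.
Vertex order: S, W, T, X, V, R, U, P. The 3rd vertex is T.

T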